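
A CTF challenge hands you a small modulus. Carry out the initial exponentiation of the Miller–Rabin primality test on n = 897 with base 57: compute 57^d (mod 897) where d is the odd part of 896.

n − 1 = 896 = 2^7 · 7, so s = 7 and d = 7.
57^7 mod 897 = 99.

99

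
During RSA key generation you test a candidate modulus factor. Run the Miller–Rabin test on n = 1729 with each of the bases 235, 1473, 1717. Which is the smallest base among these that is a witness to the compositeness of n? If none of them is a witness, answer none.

n − 1 = 1728 = 2^6 · 27, so s = 6 and d = 27.
Base 235: x_0 = 235^27 mod 1729 = 1. x_0 = 1, so 235 is not a witness.
Base 1473: x_0 = 1473^27 mod 1729 = 1728. x_0 = 1728 ≡ −1, so 1473 is not a witness.
Base 1717: x_0 = 1717^27 mod 1729 = 1. x_0 = 1, so 1717 is not a witness.
No listed base is a witness for 1729.

none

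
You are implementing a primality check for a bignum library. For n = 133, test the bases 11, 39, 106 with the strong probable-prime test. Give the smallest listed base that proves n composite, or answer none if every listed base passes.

n − 1 = 132 = 2^2 · 33, so s = 2 and d = 33.
Base 11: x_0 = 11^33 mod 133 = 1. x_0 = 1, so 11 is not a witness.
Base 39: x_0 = 39^33 mod 133 = 1. x_0 = 1, so 39 is not a witness.
Base 106: x_0 = 106^33 mod 133 = 1. x_0 = 1, so 106 is not a witness.
No listed base is a witness for 133.

none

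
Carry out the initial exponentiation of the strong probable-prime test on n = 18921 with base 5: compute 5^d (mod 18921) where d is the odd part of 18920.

n − 1 = 18920 = 2^3 · 2365, so s = 3 and d = 2365.
5^2365 mod 18921 = 9455.

9455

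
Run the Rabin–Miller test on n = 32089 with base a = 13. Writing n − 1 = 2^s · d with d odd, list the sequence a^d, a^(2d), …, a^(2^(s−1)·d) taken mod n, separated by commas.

n − 1 = 32088 = 2^3 · 4011, so s = 3 and d = 4011.
x_0 = 13^4011 mod 32089 = 26782.
x_1 = 26782^2 mod 32089 = 22196.
x_2 = 22196^2 mod 32089 = 32088.

26782, 22196, 32088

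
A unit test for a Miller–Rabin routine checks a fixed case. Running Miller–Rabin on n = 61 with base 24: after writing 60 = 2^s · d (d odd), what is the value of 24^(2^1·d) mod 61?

60

n − 1 = 60 = 2^2 · 15, so s = 2 and d = 15.
x_0 = 24^15 mod 61 = 11.
x_1 = 11^2 mod 61 = 60.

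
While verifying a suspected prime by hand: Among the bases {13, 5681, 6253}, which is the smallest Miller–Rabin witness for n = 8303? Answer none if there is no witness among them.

n − 1 = 8302 = 2^1 · 4151, so s = 1 and d = 4151.
Base 13: x_0 = 13^4151 mod 8303 = 2985. x_0 ∉ {1, 8302} and s = 1, so 13 is a Miller–Rabin witness and 8303 is composite.
Base 5681: x_0 = 5681^4151 mod 8303 = 0. x_0 ∉ {1, 8302} and s = 1, so 5681 is a Miller–Rabin witness and 8303 is composite.
Base 6253: x_0 = 6253^4151 mod 8303 = 1345. x_0 ∉ {1, 8302} and s = 1, so 6253 is a Miller–Rabin witness and 8303 is composite.
The smallest witness among the given bases is 13.

13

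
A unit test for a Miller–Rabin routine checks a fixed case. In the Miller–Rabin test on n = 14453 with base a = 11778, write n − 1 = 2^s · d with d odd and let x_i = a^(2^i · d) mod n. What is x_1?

4875

n − 1 = 14452 = 2^2 · 3613, so s = 2 and d = 3613.
x_0 = 11778^3613 mod 14453 = 878.
x_1 = 878^2 mod 14453 = 4875.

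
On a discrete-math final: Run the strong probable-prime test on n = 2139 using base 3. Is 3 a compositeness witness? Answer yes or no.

n − 1 = 2138 = 2^1 · 1069, so s = 1 and d = 1069.
Repeated squaring mod 2139: 3^1 ≡ 3, 3^2 ≡ 9, 3^4 ≡ 81, 3^8 ≡ 144, 3^16 ≡ 1485, 3^32 ≡ 2055, 3^64 ≡ 639, 3^128 ≡ 1911, 3^256 ≡ 648, 3^512 ≡ 660, 3^1024 ≡ 1383.
1069 = 1024 + 32 + 8 + 4 + 1, so 3^1069 ≡ 1383·2055·144·81·3 ≡ 1872 (mod 2139).
x_0 = 3^1069 mod 2139 = 1872.
x_0 ∉ {1, 2138} and s = 1, so 3 is a Miller–Rabin witness and 2139 is composite.

yes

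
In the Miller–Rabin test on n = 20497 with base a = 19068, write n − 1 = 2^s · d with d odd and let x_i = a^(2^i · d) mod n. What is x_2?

n − 1 = 20496 = 2^4 · 1281, so s = 4 and d = 1281.
Repeated squaring mod 20497: 19068^1 ≡ 19068, 19068^2 ≡ 12838, 19068^4 ≡ 18364, 19068^8 ≡ 19852, 19068^16 ≡ 6085, 19068^32 ≡ 9643, 19068^64 ≡ 13057, 19068^128 ≡ 11700, 19068^256 ≡ 11034, 19068^512 ≡ 17473, 19068^1024 ≡ 2914.
1281 = 1024 + 256 + 1, so 19068^1281 ≡ 2914·11034·19068 ≡ 5997 (mod 20497).
x_0 = 5997.
x_1 = 5997^2 mod 20497 = 12271.
x_2 = 12271^2 mod 20497 = 6479.

6479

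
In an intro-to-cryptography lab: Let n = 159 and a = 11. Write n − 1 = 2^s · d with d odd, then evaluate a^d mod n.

11

n − 1 = 158 = 2^1 · 79, so s = 1 and d = 79.
Repeated squaring mod 159: 11^1 ≡ 11, 11^2 ≡ 121, 11^4 ≡ 13, 11^8 ≡ 10, 11^16 ≡ 100, 11^32 ≡ 142, 11^64 ≡ 130.
79 = 64 + 8 + 4 + 2 + 1, so 11^79 ≡ 130·10·13·121·11 ≡ 11 (mod 159).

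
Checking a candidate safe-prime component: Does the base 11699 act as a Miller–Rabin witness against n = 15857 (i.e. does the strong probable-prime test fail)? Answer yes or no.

yes

n − 1 = 15856 = 2^4 · 991, so s = 4 and d = 991.
Repeated squaring mod 15857: 11699^1 ≡ 11699, 11699^2 ≡ 4834, 11699^4 ≡ 10195, 11699^8 ≡ 11247, 11699^16 ≡ 3720, 11699^32 ≡ 11096, 11699^64 ≡ 7468, 11699^128 ≡ 1955, 11699^256 ≡ 488, 11699^512 ≡ 289.
991 = 512 + 256 + 128 + 64 + 16 + 8 + 4 + 2 + 1, so 11699^991 ≡ 289·488·1955·7468·3720·11247·10195·4834·11699 ≡ 3720 (mod 15857).
x_0 = 11699^991 mod 15857 = 3720.
x_0 is neither 1 nor 15856, so continue squaring.
x_1 = 3720^2 mod 15857 = 11096.
x_2 = 11096^2 mod 15857 = 7468.
x_3 = 7468^2 mod 15857 = 1955.
Reached i = s−1 = 3 without hitting −1: 11699 is a Miller–Rabin witness and 15857 is composite.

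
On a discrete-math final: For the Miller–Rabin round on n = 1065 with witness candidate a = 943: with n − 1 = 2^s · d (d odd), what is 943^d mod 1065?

853

n − 1 = 1064 = 2^3 · 133, so s = 3 and d = 133.
Repeated squaring mod 1065: 943^1 ≡ 943, 943^2 ≡ 1039, 943^4 ≡ 676, 943^8 ≡ 91, 943^16 ≡ 826, 943^32 ≡ 676, 943^64 ≡ 91, 943^128 ≡ 826.
133 = 128 + 4 + 1, so 943^133 ≡ 826·676·943 ≡ 853 (mod 1065).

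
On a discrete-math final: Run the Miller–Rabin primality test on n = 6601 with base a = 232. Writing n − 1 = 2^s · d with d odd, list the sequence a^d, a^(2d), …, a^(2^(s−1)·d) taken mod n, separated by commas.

806, 2738, 4509

n − 1 = 6600 = 2^3 · 825, so s = 3 and d = 825.
x_0 = 232^825 mod 6601 = 806.
x_1 = 806^2 mod 6601 = 2738.
x_2 = 2738^2 mod 6601 = 4509.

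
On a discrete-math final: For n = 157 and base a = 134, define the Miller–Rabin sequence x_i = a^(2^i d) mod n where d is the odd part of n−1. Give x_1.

n − 1 = 156 = 2^2 · 39, so s = 2 and d = 39.
x_0 = 134^39 mod 157 = 129.
x_1 = 129^2 mod 157 = 156.

156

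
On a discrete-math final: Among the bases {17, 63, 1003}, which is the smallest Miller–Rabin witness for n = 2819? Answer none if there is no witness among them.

n − 1 = 2818 = 2^1 · 1409, so s = 1 and d = 1409.
Base 17: x_0 = 17^1409 mod 2819 = 2818. x_0 = 2818 ≡ −1, so 17 is not a witness.
Base 63: x_0 = 63^1409 mod 2819 = 1. x_0 = 1, so 63 is not a witness.
Base 1003: x_0 = 1003^1409 mod 2819 = 1. x_0 = 1, so 1003 is not a witness.
No listed base is a witness for 2819.

none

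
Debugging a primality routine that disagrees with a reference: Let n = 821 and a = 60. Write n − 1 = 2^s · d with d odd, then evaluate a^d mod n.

295

n − 1 = 820 = 2^2 · 205, so s = 2 and d = 205.
60^205 mod 821 = 295.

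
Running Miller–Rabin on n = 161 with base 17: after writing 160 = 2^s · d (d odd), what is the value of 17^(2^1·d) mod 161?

n − 1 = 160 = 2^5 · 5, so s = 5 and d = 5.
Repeated squaring mod 161: 17^1 ≡ 17, 17^2 ≡ 128, 17^4 ≡ 123.
5 = 4 + 1, so 17^5 ≡ 123·17 ≡ 159 (mod 161).
x_0 = 159.
x_1 = 159^2 mod 161 = 4.

4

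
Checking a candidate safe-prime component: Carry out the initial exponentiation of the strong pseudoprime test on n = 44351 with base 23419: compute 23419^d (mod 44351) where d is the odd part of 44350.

44350

n − 1 = 44350 = 2^1 · 22175, so s = 1 and d = 22175.
23419^22175 mod 44351 = 44350.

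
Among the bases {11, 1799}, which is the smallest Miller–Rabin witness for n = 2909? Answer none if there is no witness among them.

n − 1 = 2908 = 2^2 · 727, so s = 2 and d = 727.
Base 11: x_0 = 11^727 mod 2909 = 2908. x_0 = 2908 ≡ −1, so 11 is not a witness.
Base 1799: x_0 = 1799^727 mod 2909 = 878. x_0 is neither 1 nor 2908, so continue squaring. x_1 = 878^2 mod 2909 = 2908. x_1 ≡ −1, so 1799 is not a witness.
No listed base is a witness for 2909.

none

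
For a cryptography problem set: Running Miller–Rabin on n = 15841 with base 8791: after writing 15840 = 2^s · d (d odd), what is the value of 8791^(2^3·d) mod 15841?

1

n − 1 = 15840 = 2^5 · 495, so s = 5 and d = 495.
By repeated squaring, 8791^495 ≡ 6852 (mod 15841).
x_0 = 6852.
x_1 = 6852^2 mod 15841 = 13021.
x_2 = 13021^2 mod 15841 = 218.
x_3 = 218^2 mod 15841 = 1.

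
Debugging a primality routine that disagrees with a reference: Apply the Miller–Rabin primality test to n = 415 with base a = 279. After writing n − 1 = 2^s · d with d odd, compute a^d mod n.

n − 1 = 414 = 2^1 · 207, so s = 1 and d = 207.
279^207 mod 415 = 319.

319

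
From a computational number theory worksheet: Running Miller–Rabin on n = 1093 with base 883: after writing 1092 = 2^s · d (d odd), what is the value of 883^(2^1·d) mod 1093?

n − 1 = 1092 = 2^2 · 273, so s = 2 and d = 273.
Repeated squaring mod 1093: 883^1 ≡ 883, 883^2 ≡ 380, 883^4 ≡ 124, 883^8 ≡ 74, 883^16 ≡ 11, 883^32 ≡ 121, 883^64 ≡ 432, 883^128 ≡ 814, 883^256 ≡ 238.
273 = 256 + 16 + 1, so 883^273 ≡ 238·11·883 ≡ 1092 (mod 1093).
x_0 = 1092.
x_1 = 1092^2 mod 1093 = 1.

1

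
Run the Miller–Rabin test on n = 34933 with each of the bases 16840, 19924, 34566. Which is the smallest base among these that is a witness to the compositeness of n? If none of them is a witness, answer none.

19924

n − 1 = 34932 = 2^2 · 8733, so s = 2 and d = 8733.
Base 16840: x_0 = 16840^8733 mod 34933 = 4906. x_0 is neither 1 nor 34932, so continue squaring. x_1 = 4906^2 mod 34933 = 34932. x_1 ≡ −1, so 16840 is not a witness.
Base 19924: x_0 = 19924^8733 mod 34933 = 32790. x_0 is neither 1 nor 34932, so continue squaring. x_1 = 32790^2 mod 34933 = 16226. Reached i = s−1 = 1 without hitting −1: 19924 is a Miller–Rabin witness and 34933 is composite.
Base 34566: x_0 = 34566^8733 mod 34933 = 9830. x_0 is neither 1 nor 34932, so continue squaring. x_1 = 9830^2 mod 34933 = 4222. Reached i = s−1 = 1 without hitting −1: 34566 is a Miller–Rabin witness and 34933 is composite.
The smallest witness among the given bases is 19924.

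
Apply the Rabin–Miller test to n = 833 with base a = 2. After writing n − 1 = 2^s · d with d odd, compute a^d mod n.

n − 1 = 832 = 2^6 · 13, so s = 6 and d = 13.
2^13 mod 833 = 695.

695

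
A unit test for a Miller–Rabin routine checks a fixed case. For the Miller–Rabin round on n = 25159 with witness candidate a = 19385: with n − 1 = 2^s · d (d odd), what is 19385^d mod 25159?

8139

n − 1 = 25158 = 2^1 · 12579, so s = 1 and d = 12579.
Repeated squaring mod 25159: 19385^1 ≡ 19385, 19385^2 ≡ 3401, 19385^4 ≡ 18820, 19385^8 ≡ 3998, 19385^16 ≡ 8039, 19385^32 ≡ 17209, 19385^64 ≡ 3092, 19385^128 ≡ 44, 19385^256 ≡ 1936, 19385^512 ≡ 24564, 19385^1024 ≡ 1799, 19385^2048 ≡ 16049, 19385^4096 ≡ 17718, 19385^8192 ≡ 18681.
12579 = 8192 + 4096 + 256 + 32 + 2 + 1, so 19385^12579 ≡ 18681·17718·1936·17209·3401·19385 ≡ 8139 (mod 25159).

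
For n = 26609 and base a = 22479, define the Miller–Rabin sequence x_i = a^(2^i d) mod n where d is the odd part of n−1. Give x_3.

20414

n − 1 = 26608 = 2^4 · 1663, so s = 4 and d = 1663.
x_0 = 22479^1663 mod 26609 = 3835.
x_1 = 3835^2 mod 26609 = 19057.
x_2 = 19057^2 mod 26609 = 9617.
x_3 = 9617^2 mod 26609 = 20414.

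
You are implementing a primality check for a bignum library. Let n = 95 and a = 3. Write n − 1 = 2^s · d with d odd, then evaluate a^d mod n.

n − 1 = 94 = 2^1 · 47, so s = 1 and d = 47.
3^47 mod 95 = 67.

67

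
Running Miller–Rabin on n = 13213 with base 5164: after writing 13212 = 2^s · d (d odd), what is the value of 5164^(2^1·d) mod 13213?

1751

n − 1 = 13212 = 2^2 · 3303, so s = 2 and d = 3303.
x_0 = 5164^3303 mod 13213 = 10339.
x_1 = 10339^2 mod 13213 = 1751.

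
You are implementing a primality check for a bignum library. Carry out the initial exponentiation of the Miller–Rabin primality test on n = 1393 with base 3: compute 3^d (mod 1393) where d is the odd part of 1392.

545

n − 1 = 1392 = 2^4 · 87, so s = 4 and d = 87.
3^87 mod 1393 = 545.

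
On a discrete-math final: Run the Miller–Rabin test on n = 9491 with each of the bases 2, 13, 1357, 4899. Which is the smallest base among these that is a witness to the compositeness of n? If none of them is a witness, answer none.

n − 1 = 9490 = 2^1 · 4745, so s = 1 and d = 4745.
Base 2: x_0 = 2^4745 mod 9491 = 9490. x_0 = 9490 ≡ −1, so 2 is not a witness.
Base 13: x_0 = 13^4745 mod 9491 = 1. x_0 = 1, so 13 is not a witness.
Base 1357: x_0 = 1357^4745 mod 9491 = 9490. x_0 = 9490 ≡ −1, so 1357 is not a witness.
Base 4899: x_0 = 4899^4745 mod 9491 = 9490. x_0 = 9490 ≡ −1, so 4899 is not a witness.
No listed base is a witness for 9491.

none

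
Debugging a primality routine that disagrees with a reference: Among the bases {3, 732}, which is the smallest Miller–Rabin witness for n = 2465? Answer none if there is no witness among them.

3

n − 1 = 2464 = 2^5 · 77, so s = 5 and d = 77.
Base 3: x_0 = 3^77 mod 2465 = 2018. x_0 is neither 1 nor 2464, so continue squaring. x_1 = 2018^2 mod 2465 = 144. x_2 = 144^2 mod 2465 = 1016. x_3 = 1016^2 mod 2465 = 1886. x_4 = 1886^2 mod 2465 = 1. x_4 = 1 but x_3 ≠ ±1, a nontrivial square root of 1 — 3 is a witness and 2465 is composite.
Base 732: x_0 = 732^77 mod 2465 = 987. x_0 is neither 1 nor 2464, so continue squaring. x_1 = 987^2 mod 2465 = 494. x_2 = 494^2 mod 2465 = 1. x_2 = 1 but x_1 ≠ ±1, a nontrivial square root of 1 — 732 is a witness and 2465 is composite.
The smallest witness among the given bases is 3.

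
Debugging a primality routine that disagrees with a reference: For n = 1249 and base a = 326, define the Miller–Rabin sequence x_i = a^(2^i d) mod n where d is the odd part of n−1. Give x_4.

1248

n − 1 = 1248 = 2^5 · 39, so s = 5 and d = 39.
x_0 = 326^39 mod 1249 = 672.
x_1 = 672^2 mod 1249 = 695.
x_2 = 695^2 mod 1249 = 911.
x_3 = 911^2 mod 1249 = 585.
x_4 = 585^2 mod 1249 = 1248.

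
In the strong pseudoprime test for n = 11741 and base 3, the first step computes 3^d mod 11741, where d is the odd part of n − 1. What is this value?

6511

n − 1 = 11740 = 2^2 · 2935, so s = 2 and d = 2935.
By repeated squaring, 3^2935 ≡ 6511 (mod 11741).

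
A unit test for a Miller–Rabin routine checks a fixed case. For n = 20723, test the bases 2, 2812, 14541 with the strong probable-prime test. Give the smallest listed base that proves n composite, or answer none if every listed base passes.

n − 1 = 20722 = 2^1 · 10361, so s = 1 and d = 10361.
Base 2: x_0 = 2^10361 mod 20723 = 17308. x_0 ∉ {1, 20722} and s = 1, so 2 is a Miller–Rabin witness and 20723 is composite.
Base 2812: x_0 = 2812^10361 mod 20723 = 9411. x_0 ∉ {1, 20722} and s = 1, so 2812 is a Miller–Rabin witness and 20723 is composite.
Base 14541: x_0 = 14541^10361 mod 20723 = 13492. x_0 ∉ {1, 20722} and s = 1, so 14541 is a Miller–Rabin witness and 20723 is composite.
The smallest witness among the given bases is 2.

2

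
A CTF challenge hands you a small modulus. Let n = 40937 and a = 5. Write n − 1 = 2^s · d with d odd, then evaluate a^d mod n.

26239

n − 1 = 40936 = 2^3 · 5117, so s = 3 and d = 5117.
Repeated squaring mod 40937: 5^1 ≡ 5, 5^2 ≡ 25, 5^4 ≡ 625, 5^8 ≡ 22192, 5^16 ≡ 12754, 5^32 ≡ 21815, 5^64 ≡ 1600, 5^128 ≡ 21906, 5^256 ≡ 9322, 5^512 ≡ 31370, 5^1024 ≡ 33294, 5^2048 ≡ 39287, 5^4096 ≡ 20658.
5117 = 4096 + 512 + 256 + 128 + 64 + 32 + 16 + 8 + 4 + 1, so 5^5117 ≡ 20658·31370·9322·21906·1600·21815·12754·22192·625·5 ≡ 26239 (mod 40937).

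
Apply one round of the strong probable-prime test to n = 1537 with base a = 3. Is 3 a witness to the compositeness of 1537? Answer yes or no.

n − 1 = 1536 = 2^9 · 3, so s = 9 and d = 3.
x_0 = 3^3 mod 1537 = 27.
x_0 is neither 1 nor 1536, so continue squaring.
x_1 = 27^2 mod 1537 = 729.
x_2 = 729^2 mod 1537 = 1176.
x_3 = 1176^2 mod 1537 = 1213.
x_4 = 1213^2 mod 1537 = 460.
x_5 = 460^2 mod 1537 = 1031.
x_6 = 1031^2 mod 1537 = 894.
x_7 = 894^2 mod 1537 = 1533.
x_8 = 1533^2 mod 1537 = 16.
Reached i = s−1 = 8 without hitting −1: 3 is a Miller–Rabin witness and 1537 is composite.

yes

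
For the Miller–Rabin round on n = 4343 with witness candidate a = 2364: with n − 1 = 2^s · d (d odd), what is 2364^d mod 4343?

1676

n − 1 = 4342 = 2^1 · 2171, so s = 1 and d = 2171.
2364^2171 mod 4343 = 1676.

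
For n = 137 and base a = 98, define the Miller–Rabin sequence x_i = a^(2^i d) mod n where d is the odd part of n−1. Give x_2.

1

n − 1 = 136 = 2^3 · 17, so s = 3 and d = 17.
x_0 = 98^17 mod 137 = 37.
x_1 = 37^2 mod 137 = 136.
x_2 = 136^2 mod 137 = 1.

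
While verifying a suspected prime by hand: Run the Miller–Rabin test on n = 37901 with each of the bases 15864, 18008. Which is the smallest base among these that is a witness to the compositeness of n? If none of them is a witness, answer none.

18008

n − 1 = 37900 = 2^2 · 9475, so s = 2 and d = 9475.
Base 15864: x_0 = 15864^9475 mod 37901 = 1. x_0 = 1, so 15864 is not a witness.
Base 18008: x_0 = 18008^9475 mod 37901 = 6525. x_0 is neither 1 nor 37900, so continue squaring. x_1 = 6525^2 mod 37901 = 12802. Reached i = s−1 = 1 without hitting −1: 18008 is a Miller–Rabin witness and 37901 is composite.
The smallest witness among the given bases is 18008.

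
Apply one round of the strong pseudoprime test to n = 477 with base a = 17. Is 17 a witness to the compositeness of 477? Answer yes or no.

n − 1 = 476 = 2^2 · 119, so s = 2 and d = 119.
x_0 = 17^119 mod 477 = 188.
x_0 is neither 1 nor 476, so continue squaring.
x_1 = 188^2 mod 477 = 46.
Reached i = s−1 = 1 without hitting −1: 17 is a Miller–Rabin witness and 477 is composite.

yes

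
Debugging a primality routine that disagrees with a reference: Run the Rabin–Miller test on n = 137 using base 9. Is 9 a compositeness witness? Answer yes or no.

n − 1 = 136 = 2^3 · 17, so s = 3 and d = 17.
Repeated squaring mod 137: 9^1 ≡ 9, 9^2 ≡ 81, 9^4 ≡ 122, 9^8 ≡ 88, 9^16 ≡ 72.
17 = 16 + 1, so 9^17 ≡ 72·9 ≡ 100 (mod 137).
x_0 = 9^17 mod 137 = 100.
x_0 is neither 1 nor 136, so continue squaring.
x_1 = 100^2 mod 137 = 136.
x_1 ≡ −1, so 9 is not a witness.

no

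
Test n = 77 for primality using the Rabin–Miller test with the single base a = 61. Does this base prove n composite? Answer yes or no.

n − 1 = 76 = 2^2 · 19, so s = 2 and d = 19.
x_0 = 61^19 mod 77 = 68.
x_0 is neither 1 nor 76, so continue squaring.
x_1 = 68^2 mod 77 = 4.
Reached i = s−1 = 1 without hitting −1: 61 is a Miller–Rabin witness and 77 is composite.

yes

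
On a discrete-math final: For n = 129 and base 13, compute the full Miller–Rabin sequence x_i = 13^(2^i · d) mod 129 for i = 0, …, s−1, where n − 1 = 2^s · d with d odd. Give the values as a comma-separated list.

n − 1 = 128 = 2^7 · 1, so s = 7 and d = 1.
x_0 = 13^1 mod 129 = 13.
x_1 = 13^2 mod 129 = 40.
x_2 = 40^2 mod 129 = 52.
x_3 = 52^2 mod 129 = 124.
x_4 = 124^2 mod 129 = 25.
x_5 = 25^2 mod 129 = 109.
x_6 = 109^2 mod 129 = 13.

13, 40, 52, 124, 25, 109, 13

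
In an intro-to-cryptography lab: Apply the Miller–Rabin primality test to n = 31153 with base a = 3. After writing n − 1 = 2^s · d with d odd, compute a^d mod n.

n − 1 = 31152 = 2^4 · 1947, so s = 4 and d = 1947.
Repeated squaring mod 31153: 3^1 ≡ 3, 3^2 ≡ 9, 3^4 ≡ 81, 3^8 ≡ 6561, 3^16 ≡ 24428, 3^32 ≡ 22622, 3^64 ≡ 4553, 3^128 ≡ 13064, 3^256 ≡ 11962, 3^512 ≡ 3715, 3^1024 ≡ 446.
1947 = 1024 + 512 + 256 + 128 + 16 + 8 + 2 + 1, so 3^1947 ≡ 446·3715·11962·13064·24428·6561·9·3 ≡ 15929 (mod 31153).

15929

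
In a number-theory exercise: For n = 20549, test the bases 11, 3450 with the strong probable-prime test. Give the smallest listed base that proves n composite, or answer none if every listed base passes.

none

n − 1 = 20548 = 2^2 · 5137, so s = 2 and d = 5137.
Base 11: x_0 = 11^5137 mod 20549 = 1. x_0 = 1, so 11 is not a witness.
Base 3450: x_0 = 3450^5137 mod 20549 = 14370. x_0 is neither 1 nor 20548, so continue squaring. x_1 = 14370^2 mod 20549 = 20548. x_1 ≡ −1, so 3450 is not a witness.
No listed base is a witness for 20549.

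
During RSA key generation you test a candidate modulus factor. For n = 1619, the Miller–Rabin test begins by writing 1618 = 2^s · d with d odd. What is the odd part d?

809

Halving: 1618 → 809; 809 is odd.
So 1618 = 2^1 · 809.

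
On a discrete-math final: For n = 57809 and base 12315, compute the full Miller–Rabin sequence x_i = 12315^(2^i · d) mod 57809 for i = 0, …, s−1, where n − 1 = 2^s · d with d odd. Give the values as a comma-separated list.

2596, 33372, 57808, 1

n − 1 = 57808 = 2^4 · 3613, so s = 4 and d = 3613.
x_0 = 12315^3613 mod 57809 = 2596.
x_1 = 2596^2 mod 57809 = 33372.
x_2 = 33372^2 mod 57809 = 57808.
x_3 = 57808^2 mod 57809 = 1.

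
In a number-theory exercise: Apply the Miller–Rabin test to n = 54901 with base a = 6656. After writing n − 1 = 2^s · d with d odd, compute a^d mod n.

41229

n − 1 = 54900 = 2^2 · 13725, so s = 2 and d = 13725.
6656^13725 mod 54901 = 41229.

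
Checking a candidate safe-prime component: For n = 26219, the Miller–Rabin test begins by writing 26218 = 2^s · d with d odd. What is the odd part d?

Halving: 26218 → 13109; 13109 is odd.
So 26218 = 2^1 · 13109.

13109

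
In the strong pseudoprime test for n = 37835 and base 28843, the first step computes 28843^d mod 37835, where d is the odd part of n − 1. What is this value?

n − 1 = 37834 = 2^1 · 18917, so s = 1 and d = 18917.
Repeated squaring mod 37835: 28843^1 ≡ 28843, 28843^2 ≡ 2669, 28843^4 ≡ 10581, 28843^8 ≡ 3796, 28843^16 ≡ 32316, 28843^32 ≡ 2186, 28843^64 ≡ 11386, 28843^128 ≡ 18286, 28843^256 ≡ 29901, 28843^512 ≡ 28751, 28843^1024 ≡ 921, 28843^2048 ≡ 15871, 28843^4096 ≡ 21046, 28843^8192 ≡ 37606, 28843^16384 ≡ 14606.
18917 = 16384 + 2048 + 256 + 128 + 64 + 32 + 4 + 1, so 28843^18917 ≡ 14606·15871·29901·18286·11386·2186·10581·28843 ≡ 28383 (mod 37835).

28383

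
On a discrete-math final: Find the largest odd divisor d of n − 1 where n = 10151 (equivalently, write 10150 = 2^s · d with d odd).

5075

Halving: 10150 → 5075; 5075 is odd.
So 10150 = 2^1 · 5075.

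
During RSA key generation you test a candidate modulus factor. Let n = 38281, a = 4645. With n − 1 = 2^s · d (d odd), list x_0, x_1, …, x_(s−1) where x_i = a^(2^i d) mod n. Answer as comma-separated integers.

9096, 11975, 38280

n − 1 = 38280 = 2^3 · 4785, so s = 3 and d = 4785.
x_0 = 4645^4785 mod 38281 = 9096.
x_1 = 9096^2 mod 38281 = 11975.
x_2 = 11975^2 mod 38281 = 38280.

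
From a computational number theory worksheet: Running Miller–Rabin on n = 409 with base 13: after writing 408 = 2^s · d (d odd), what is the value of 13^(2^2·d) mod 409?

n − 1 = 408 = 2^3 · 51, so s = 3 and d = 51.
x_0 = 13^51 mod 409 = 31.
x_1 = 31^2 mod 409 = 143.
x_2 = 143^2 mod 409 = 408.

408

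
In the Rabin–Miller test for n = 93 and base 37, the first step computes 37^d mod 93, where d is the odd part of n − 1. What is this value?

n − 1 = 92 = 2^2 · 23, so s = 2 and d = 23.
37^23 mod 93 = 88.

88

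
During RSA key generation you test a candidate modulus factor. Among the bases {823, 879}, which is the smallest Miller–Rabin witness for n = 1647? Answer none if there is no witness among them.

823

n − 1 = 1646 = 2^1 · 823, so s = 1 and d = 823.
Base 823: x_0 = 823^823 mod 1647 = 1237. x_0 ∉ {1, 1646} and s = 1, so 823 is a Miller–Rabin witness and 1647 is composite.
Base 879: x_0 = 879^823 mod 1647 = 972. x_0 ∉ {1, 1646} and s = 1, so 879 is a Miller–Rabin witness and 1647 is composite.
The smallest witness among the given bases is 823.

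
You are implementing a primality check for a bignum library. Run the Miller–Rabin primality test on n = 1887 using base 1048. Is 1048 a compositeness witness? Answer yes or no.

n − 1 = 1886 = 2^1 · 943, so s = 1 and d = 943.
x_0 = 1048^943 mod 1887 = 490.
x_0 ∉ {1, 1886} and s = 1, so 1048 is a Miller–Rabin witness and 1887 is composite.

yes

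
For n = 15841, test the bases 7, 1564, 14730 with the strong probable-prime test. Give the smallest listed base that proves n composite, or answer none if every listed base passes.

n − 1 = 15840 = 2^5 · 495, so s = 5 and d = 495.
Base 7: x_0 = 7^495 mod 15841 = 12432. x_0 is neither 1 nor 15840, so continue squaring. x_1 = 12432^2 mod 15841 = 9828. x_2 = 9828^2 mod 15841 = 7007. x_3 = 7007^2 mod 15841 = 6790. x_4 = 6790^2 mod 15841 = 6790. Reached i = s−1 = 4 without hitting −1: 7 is a Miller–Rabin witness and 15841 is composite.
Base 1564: x_0 = 1564^495 mod 15841 = 6852. x_0 is neither 1 nor 15840, so continue squaring. x_1 = 6852^2 mod 15841 = 13021. x_2 = 13021^2 mod 15841 = 218. x_3 = 218^2 mod 15841 = 1. x_3 = 1 but x_2 ≠ ±1, a nontrivial square root of 1 — 1564 is a witness and 15841 is composite.
Base 14730: x_0 = 14730^495 mod 15841 = 218. x_0 is neither 1 nor 15840, so continue squaring. x_1 = 218^2 mod 15841 = 1. x_1 = 1 but x_0 ≠ ±1, a nontrivial square root of 1 — 14730 is a witness and 15841 is composite.
The smallest witness among the given bases is 7.

7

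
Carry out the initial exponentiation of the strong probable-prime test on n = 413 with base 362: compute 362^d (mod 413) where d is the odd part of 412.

n − 1 = 412 = 2^2 · 103, so s = 2 and d = 103.
Repeated squaring mod 413: 362^1 ≡ 362, 362^2 ≡ 123, 362^4 ≡ 261, 362^8 ≡ 389, 362^16 ≡ 163, 362^32 ≡ 137, 362^64 ≡ 184.
103 = 64 + 32 + 4 + 2 + 1, so 362^103 ≡ 184·137·261·123·362 ≡ 250 (mod 413).

250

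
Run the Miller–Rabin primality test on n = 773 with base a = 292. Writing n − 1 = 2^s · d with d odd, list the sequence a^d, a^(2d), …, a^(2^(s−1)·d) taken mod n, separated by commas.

317, 772

n − 1 = 772 = 2^2 · 193, so s = 2 and d = 193.
x_0 = 292^193 mod 773 = 317.
x_1 = 317^2 mod 773 = 772.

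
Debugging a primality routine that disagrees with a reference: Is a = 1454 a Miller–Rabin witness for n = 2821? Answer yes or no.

n − 1 = 2820 = 2^2 · 705, so s = 2 and d = 705.
Repeated squaring mod 2821: 1454^1 ≡ 1454, 1454^2 ≡ 1187, 1454^4 ≡ 1290, 1454^8 ≡ 2531, 1454^16 ≡ 2291, 1454^32 ≡ 1621, 1454^64 ≡ 1290, 1454^128 ≡ 2531, 1454^256 ≡ 2291, 1454^512 ≡ 1621.
705 = 512 + 128 + 64 + 1, so 1454^705 ≡ 1621·2531·1290·1454 ≡ 125 (mod 2821).
x_0 = 1454^705 mod 2821 = 125.
x_0 is neither 1 nor 2820, so continue squaring.
x_1 = 125^2 mod 2821 = 1520.
Reached i = s−1 = 1 without hitting −1: 1454 is a Miller–Rabin witness and 2821 is composite.

yes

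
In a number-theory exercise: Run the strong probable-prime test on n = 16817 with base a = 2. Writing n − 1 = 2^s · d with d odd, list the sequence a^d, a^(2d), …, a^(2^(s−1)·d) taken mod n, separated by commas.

8285, 11048, 518, 16069

n − 1 = 16816 = 2^4 · 1051, so s = 4 and d = 1051.
x_0 = 2^1051 mod 16817 = 8285.
x_1 = 8285^2 mod 16817 = 11048.
x_2 = 11048^2 mod 16817 = 518.
x_3 = 518^2 mod 16817 = 16069.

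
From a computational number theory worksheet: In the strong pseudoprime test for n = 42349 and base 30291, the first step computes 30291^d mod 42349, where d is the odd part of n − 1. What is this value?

11775

n − 1 = 42348 = 2^2 · 10587, so s = 2 and d = 10587.
Repeated squaring mod 42349: 30291^1 ≡ 30291, 30291^2 ≡ 11247, 30291^4 ≡ 40895, 30291^8 ≡ 39015, 30291^16 ≡ 20118, 30291^32 ≡ 4531, 30291^64 ≡ 33045, 30291^128 ≡ 3060, 30291^256 ≡ 4471, 30291^512 ≡ 1113, 30291^1024 ≡ 10648, 30291^2048 ≡ 11631, 30291^4096 ≡ 17455, 30291^8192 ≡ 18319.
10587 = 8192 + 2048 + 256 + 64 + 16 + 8 + 2 + 1, so 30291^10587 ≡ 18319·11631·4471·33045·20118·39015·11247·30291 ≡ 11775 (mod 42349).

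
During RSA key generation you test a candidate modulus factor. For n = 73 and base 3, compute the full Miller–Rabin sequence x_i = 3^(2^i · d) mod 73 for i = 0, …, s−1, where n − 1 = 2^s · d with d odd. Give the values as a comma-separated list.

46, 72, 1

n − 1 = 72 = 2^3 · 9, so s = 3 and d = 9.
x_0 = 3^9 mod 73 = 46.
x_1 = 46^2 mod 73 = 72.
x_2 = 72^2 mod 73 = 1.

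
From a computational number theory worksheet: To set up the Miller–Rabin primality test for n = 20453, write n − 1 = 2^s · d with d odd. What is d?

5113

Halving: 20452 → 10226 → 5113; 5113 is odd.
So 20452 = 2^2 · 5113.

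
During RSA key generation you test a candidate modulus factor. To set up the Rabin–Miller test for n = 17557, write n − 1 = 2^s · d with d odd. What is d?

4389

Halving: 17556 → 8778 → 4389; 4389 is odd.
So 17556 = 2^2 · 4389.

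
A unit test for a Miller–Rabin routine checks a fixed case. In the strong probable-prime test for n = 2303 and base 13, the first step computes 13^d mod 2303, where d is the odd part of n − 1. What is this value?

1658

n − 1 = 2302 = 2^1 · 1151, so s = 1 and d = 1151.
13^1151 mod 2303 = 1658.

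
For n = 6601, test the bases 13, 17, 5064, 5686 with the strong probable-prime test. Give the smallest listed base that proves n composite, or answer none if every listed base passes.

13

n − 1 = 6600 = 2^3 · 825, so s = 3 and d = 825.
Base 13: x_0 = 13^825 mod 6601 = 3037. x_0 is neither 1 nor 6600, so continue squaring. x_1 = 3037^2 mod 6601 = 1772. x_2 = 1772^2 mod 6601 = 4509. Reached i = s−1 = 2 without hitting −1: 13 is a Miller–Rabin witness and 6601 is composite.
Base 17: x_0 = 17^825 mod 6601 = 5795. x_0 is neither 1 nor 6600, so continue squaring. x_1 = 5795^2 mod 6601 = 2738. x_2 = 2738^2 mod 6601 = 4509. Reached i = s−1 = 2 without hitting −1: 17 is a Miller–Rabin witness and 6601 is composite.
Base 5064: x_0 = 5064^825 mod 6601 = 2715. x_0 is neither 1 nor 6600, so continue squaring. x_1 = 2715^2 mod 6601 = 4509. x_2 = 4509^2 mod 6601 = 1. x_2 = 1 but x_1 ≠ ±1, a nontrivial square root of 1 — 5064 is a witness and 6601 is composite.
Base 5686: x_0 = 5686^825 mod 6601 = 3564. x_0 is neither 1 nor 6600, so continue squaring. x_1 = 3564^2 mod 6601 = 1772. x_2 = 1772^2 mod 6601 = 4509. Reached i = s−1 = 2 without hitting −1: 5686 is a Miller–Rabin witness and 6601 is composite.
The smallest witness among the given bases is 13.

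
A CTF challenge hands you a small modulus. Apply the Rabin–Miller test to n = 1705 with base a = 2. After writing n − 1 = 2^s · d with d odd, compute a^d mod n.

n − 1 = 1704 = 2^3 · 213, so s = 3 and d = 213.
2^213 mod 1705 = 1372.

1372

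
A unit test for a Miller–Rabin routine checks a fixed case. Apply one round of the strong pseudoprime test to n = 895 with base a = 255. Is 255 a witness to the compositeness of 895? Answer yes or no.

n − 1 = 894 = 2^1 · 447, so s = 1 and d = 447.
Repeated squaring mod 895: 255^1 ≡ 255, 255^2 ≡ 585, 255^4 ≡ 335, 255^8 ≡ 350, 255^16 ≡ 780, 255^32 ≡ 695, 255^64 ≡ 620, 255^128 ≡ 445, 255^256 ≡ 230.
447 = 256 + 128 + 32 + 16 + 8 + 4 + 2 + 1, so 255^447 ≡ 230·445·695·780·350·335·585·255 ≡ 585 (mod 895).
x_0 = 255^447 mod 895 = 585.
x_0 ∉ {1, 894} and s = 1, so 255 is a Miller–Rabin witness and 895 is composite.

yes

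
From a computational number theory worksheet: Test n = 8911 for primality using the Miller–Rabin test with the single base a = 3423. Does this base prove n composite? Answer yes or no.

n − 1 = 8910 = 2^1 · 4455, so s = 1 and d = 4455.
Repeated squaring mod 8911: 3423^1 ≡ 3423, 3423^2 ≡ 7875, 3423^4 ≡ 3976, 3423^8 ≡ 462, 3423^16 ≡ 8491, 3423^32 ≡ 7091, 3423^64 ≡ 6419, 3423^128 ≡ 8008, 3423^256 ≡ 4508, 3423^512 ≡ 4984, 3423^1024 ≡ 5299, 3423^2048 ≡ 840, 3423^4096 ≡ 1631.
4455 = 4096 + 256 + 64 + 32 + 4 + 2 + 1, so 3423^4455 ≡ 1631·4508·6419·7091·3976·7875·3423 ≡ 7371 (mod 8911).
x_0 = 3423^4455 mod 8911 = 7371.
x_0 ∉ {1, 8910} and s = 1, so 3423 is a Miller–Rabin witness and 8911 is composite.

yes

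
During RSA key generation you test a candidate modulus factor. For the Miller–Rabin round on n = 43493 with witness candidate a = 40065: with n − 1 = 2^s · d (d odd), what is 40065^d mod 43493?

11016

n − 1 = 43492 = 2^2 · 10873, so s = 2 and d = 10873.
40065^10873 mod 43493 = 11016.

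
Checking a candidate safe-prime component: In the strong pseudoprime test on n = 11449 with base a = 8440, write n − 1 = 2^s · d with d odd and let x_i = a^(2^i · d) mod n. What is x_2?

7170

n − 1 = 11448 = 2^3 · 1431, so s = 3 and d = 1431.
Repeated squaring mod 11449: 8440^1 ≡ 8440, 8440^2 ≡ 9371, 8440^4 ≡ 1811, 8440^8 ≡ 5307, 8440^16 ≡ 11158, 8440^32 ≡ 4538, 8440^64 ≡ 8142, 8440^128 ≡ 2454, 8440^256 ≡ 11391, 8440^512 ≡ 3364, 8440^1024 ≡ 4884.
1431 = 1024 + 256 + 128 + 16 + 4 + 2 + 1, so 8440^1431 ≡ 4884·11391·2454·11158·1811·9371·8440 ≡ 1069 (mod 11449).
x_0 = 1069.
x_1 = 1069^2 mod 11449 = 9310.
x_2 = 9310^2 mod 11449 = 7170.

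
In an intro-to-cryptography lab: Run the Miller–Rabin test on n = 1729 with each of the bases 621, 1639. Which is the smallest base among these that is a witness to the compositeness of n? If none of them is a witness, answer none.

none

n − 1 = 1728 = 2^6 · 27, so s = 6 and d = 27.
Base 621: x_0 = 621^27 mod 1729 = 1728. x_0 = 1728 ≡ −1, so 621 is not a witness.
Base 1639: x_0 = 1639^27 mod 1729 = 1. x_0 = 1, so 1639 is not a witness.
No listed base is a witness for 1729.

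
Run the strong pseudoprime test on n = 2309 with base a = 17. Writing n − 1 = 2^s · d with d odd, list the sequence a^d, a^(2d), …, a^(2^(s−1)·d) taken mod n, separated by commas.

n − 1 = 2308 = 2^2 · 577, so s = 2 and d = 577.
x_0 = 17^577 mod 2309 = 688.
x_1 = 688^2 mod 2309 = 2308.

688, 2308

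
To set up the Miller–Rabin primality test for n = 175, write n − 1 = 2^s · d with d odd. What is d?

87

Halving: 174 → 87; 87 is odd.
So 174 = 2^1 · 87.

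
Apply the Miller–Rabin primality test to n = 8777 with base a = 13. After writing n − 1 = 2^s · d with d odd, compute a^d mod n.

8617

n − 1 = 8776 = 2^3 · 1097, so s = 3 and d = 1097.
13^1097 mod 8777 = 8617.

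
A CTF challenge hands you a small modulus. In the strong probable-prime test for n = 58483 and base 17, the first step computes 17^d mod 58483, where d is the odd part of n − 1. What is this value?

n − 1 = 58482 = 2^1 · 29241, so s = 1 and d = 29241.
17^29241 mod 58483 = 37824.

37824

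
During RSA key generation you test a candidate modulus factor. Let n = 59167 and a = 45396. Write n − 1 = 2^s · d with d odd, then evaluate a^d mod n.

1

n − 1 = 59166 = 2^1 · 29583, so s = 1 and d = 29583.
45396^29583 mod 59167 = 1.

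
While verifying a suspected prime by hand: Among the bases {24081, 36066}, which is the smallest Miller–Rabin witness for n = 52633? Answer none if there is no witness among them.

n − 1 = 52632 = 2^3 · 6579, so s = 3 and d = 6579.
Base 24081: x_0 = 24081^6579 mod 52633 = 1. x_0 = 1, so 24081 is not a witness.
Base 36066: x_0 = 36066^6579 mod 52633 = 1. x_0 = 1, so 36066 is not a witness.
No listed base is a witness for 52633.

none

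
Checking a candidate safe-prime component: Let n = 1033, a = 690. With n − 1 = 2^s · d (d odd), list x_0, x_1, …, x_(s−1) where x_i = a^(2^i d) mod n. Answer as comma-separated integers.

n − 1 = 1032 = 2^3 · 129, so s = 3 and d = 129.
x_0 = 690^129 mod 1033 = 678.
x_1 = 678^2 mod 1033 = 1032.
x_2 = 1032^2 mod 1033 = 1.

678, 1032, 1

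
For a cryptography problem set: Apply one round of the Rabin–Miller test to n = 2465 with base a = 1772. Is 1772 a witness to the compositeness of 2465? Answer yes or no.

no

n − 1 = 2464 = 2^5 · 77, so s = 5 and d = 77.
By repeated squaring, 1772^77 ≡ 1177 (mod 2465).
x_0 = 1772^77 mod 2465 = 1177.
x_0 is neither 1 nor 2464, so continue squaring.
x_1 = 1177^2 mod 2465 = 2464.
x_1 ≡ −1, so 1772 is not a witness.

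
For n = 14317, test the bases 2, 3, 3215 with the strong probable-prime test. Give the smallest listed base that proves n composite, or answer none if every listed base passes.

2

n − 1 = 14316 = 2^2 · 3579, so s = 2 and d = 3579.
Base 2: x_0 = 2^3579 mod 14317 = 3396. x_0 is neither 1 nor 14316, so continue squaring. x_1 = 3396^2 mod 14317 = 7631. Reached i = s−1 = 1 without hitting −1: 2 is a Miller–Rabin witness and 14317 is composite.
Base 3: x_0 = 3^3579 mod 14317 = 5469. x_0 is neither 1 nor 14316, so continue squaring. x_1 = 5469^2 mod 14317 = 1748. Reached i = s−1 = 1 without hitting −1: 3 is a Miller–Rabin witness and 14317 is composite.
Base 3215: x_0 = 3215^3579 mod 14317 = 1742. x_0 is neither 1 nor 14316, so continue squaring. x_1 = 1742^2 mod 14317 = 13677. Reached i = s−1 = 1 without hitting −1: 3215 is a Miller–Rabin witness and 14317 is composite.
The smallest witness among the given bases is 2.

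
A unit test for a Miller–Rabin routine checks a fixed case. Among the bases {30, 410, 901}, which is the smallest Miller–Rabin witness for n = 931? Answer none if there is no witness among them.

n − 1 = 930 = 2^1 · 465, so s = 1 and d = 465.
Base 30: x_0 = 30^465 mod 931 = 1. x_0 = 1, so 30 is not a witness.
Base 410: x_0 = 410^465 mod 931 = 1. x_0 = 1, so 410 is not a witness.
Base 901: x_0 = 901^465 mod 931 = 930. x_0 = 930 ≡ −1, so 901 is not a witness.
No listed base is a witness for 931.

none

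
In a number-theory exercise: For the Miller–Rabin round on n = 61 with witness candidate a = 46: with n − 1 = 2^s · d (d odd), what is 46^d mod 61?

60

n − 1 = 60 = 2^2 · 15, so s = 2 and d = 15.
By repeated squaring, 46^15 ≡ 60 (mod 61).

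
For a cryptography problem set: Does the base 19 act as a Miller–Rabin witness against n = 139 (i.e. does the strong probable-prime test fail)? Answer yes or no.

no

n − 1 = 138 = 2^1 · 69, so s = 1 and d = 69.
x_0 = 19^69 mod 139 = 138.
x_0 = 138 ≡ −1, so 19 is not a witness.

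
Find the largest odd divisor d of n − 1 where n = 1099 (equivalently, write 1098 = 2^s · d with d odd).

549

Halving: 1098 → 549; 549 is odd.
So 1098 = 2^1 · 549.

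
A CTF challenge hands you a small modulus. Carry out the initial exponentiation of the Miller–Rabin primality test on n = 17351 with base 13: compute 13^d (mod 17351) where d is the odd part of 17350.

1

n − 1 = 17350 = 2^1 · 8675, so s = 1 and d = 8675.
13^8675 mod 17351 = 1.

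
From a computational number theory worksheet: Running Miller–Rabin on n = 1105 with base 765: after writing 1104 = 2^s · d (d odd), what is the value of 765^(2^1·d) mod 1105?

n − 1 = 1104 = 2^4 · 69, so s = 4 and d = 69.
x_0 = 765^69 mod 1105 = 255.
x_1 = 255^2 mod 1105 = 935.

935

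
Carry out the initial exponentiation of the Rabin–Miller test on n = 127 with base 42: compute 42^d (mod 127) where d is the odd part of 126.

n − 1 = 126 = 2^1 · 63, so s = 1 and d = 63.
Repeated squaring mod 127: 42^1 ≡ 42, 42^2 ≡ 113, 42^4 ≡ 69, 42^8 ≡ 62, 42^16 ≡ 34, 42^32 ≡ 13.
63 = 32 + 16 + 8 + 4 + 2 + 1, so 42^63 ≡ 13·34·62·69·113·42 ≡ 1 (mod 127).

1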